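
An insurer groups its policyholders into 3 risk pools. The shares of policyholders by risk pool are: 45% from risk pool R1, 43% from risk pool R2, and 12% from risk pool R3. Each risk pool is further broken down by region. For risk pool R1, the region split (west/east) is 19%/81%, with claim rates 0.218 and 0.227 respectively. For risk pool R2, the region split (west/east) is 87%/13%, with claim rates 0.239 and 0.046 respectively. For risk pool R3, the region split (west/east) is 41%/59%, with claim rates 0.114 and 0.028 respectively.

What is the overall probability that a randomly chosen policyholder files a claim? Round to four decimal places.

0.2010

P(C|R1) = 0.19·0.218 + 0.81·0.227 = 0.04142 + 0.18387 = 0.22529
P(C|R2) = 0.87·0.239 + 0.13·0.046 = 0.20793 + 0.00598 = 0.21391
P(C|R3) = 0.41·0.114 + 0.59·0.028 = 0.04674 + 0.01652 = 0.06326
By total probability over the outer partition,
P(C) = 0.45·0.22529 + 0.43·0.21391 + 0.12·0.06326
      = 0.1013805 + 0.0919813 + 0.0075912 = 0.200953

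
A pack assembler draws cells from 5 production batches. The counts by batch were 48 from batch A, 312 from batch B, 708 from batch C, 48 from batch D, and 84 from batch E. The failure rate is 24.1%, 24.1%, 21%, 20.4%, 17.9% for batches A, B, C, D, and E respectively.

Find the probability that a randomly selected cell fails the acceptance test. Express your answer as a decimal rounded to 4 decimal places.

0.2169

Total: 48 + 312 + 708 + 48 + 84 = 1200.
P(A) = 48/1200 = 0.04. P(B) = 312/1200 = 0.26. P(C) = 708/1200 = 0.59. P(D) = 48/1200 = 0.04. P(E) = 84/1200 = 0.07.
P(F) = P(F|A)·P(A) + P(F|B)·P(B) + P(F|C)·P(C) + P(F|D)·P(D) + P(F|E)·P(E)
      = 0.241·0.04 + 0.241·0.26 + 0.21·0.59 + 0.204·0.04 + 0.179·0.07
      = 0.00964 + 0.06266 + 0.1239 + 0.00816 + 0.01253 = 0.21689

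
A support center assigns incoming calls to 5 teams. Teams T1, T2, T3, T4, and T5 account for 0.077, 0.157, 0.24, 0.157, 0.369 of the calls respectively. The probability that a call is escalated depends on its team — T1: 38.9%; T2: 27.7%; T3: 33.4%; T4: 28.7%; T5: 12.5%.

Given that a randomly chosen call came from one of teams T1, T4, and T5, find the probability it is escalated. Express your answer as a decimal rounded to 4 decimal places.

P(E|S) ≈ 0.2009

Let S = {T1, T4, T5}.
P(S) = 0.077 + 0.157 + 0.369 = 0.603.
P(E ∩ S) = 0.389·0.077 + 0.287·0.157 + 0.125·0.369 = 0.029953 + 0.045059 + 0.046125 = 0.121137.
P(E | S) = 0.121137 / 0.603 = 0.200891…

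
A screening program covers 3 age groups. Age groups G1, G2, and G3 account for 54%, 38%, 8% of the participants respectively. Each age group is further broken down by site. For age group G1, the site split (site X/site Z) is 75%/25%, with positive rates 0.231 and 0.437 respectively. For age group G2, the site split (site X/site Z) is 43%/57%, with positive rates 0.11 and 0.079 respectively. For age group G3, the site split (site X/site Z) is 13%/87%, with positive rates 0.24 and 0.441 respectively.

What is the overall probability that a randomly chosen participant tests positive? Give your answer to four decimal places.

0.2208

P(T|G1) = 0.75·0.231 + 0.25·0.437 = 0.17325 + 0.10925 = 0.2825
P(T|G2) = 0.43·0.11 + 0.57·0.079 = 0.0473 + 0.04503 = 0.09233
P(T|G3) = 0.13·0.24 + 0.87·0.441 = 0.0312 + 0.38367 = 0.41487
Then overall,
P(T) = 0.54·0.2825 + 0.38·0.09233 + 0.08·0.41487
      = 0.15255 + 0.0350854 + 0.0331896 = 0.220825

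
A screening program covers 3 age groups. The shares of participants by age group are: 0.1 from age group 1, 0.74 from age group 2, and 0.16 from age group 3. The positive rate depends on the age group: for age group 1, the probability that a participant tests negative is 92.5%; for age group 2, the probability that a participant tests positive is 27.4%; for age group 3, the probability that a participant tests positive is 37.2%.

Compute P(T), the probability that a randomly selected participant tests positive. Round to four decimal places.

P(T|1) = 1 − 0.925 = 0.075.
By the law of total probability,
P(T) = P(T|1)·P(1) + P(T|2)·P(2) + P(T|3)·P(3)
      = 0.075·0.1 + 0.274·0.74 + 0.372·0.16
      = 0.0075 + 0.20276 + 0.05952 = 0.26978

P(T) ≈ 0.2698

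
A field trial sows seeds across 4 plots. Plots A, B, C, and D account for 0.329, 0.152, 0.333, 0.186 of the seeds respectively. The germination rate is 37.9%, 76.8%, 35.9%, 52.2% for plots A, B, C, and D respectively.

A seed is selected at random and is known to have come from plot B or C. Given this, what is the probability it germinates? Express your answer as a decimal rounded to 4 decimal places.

Let S = {B, C}.
P(S) = 0.152 + 0.333 = 0.485.
P(G ∩ S) = 0.768·0.152 + 0.359·0.333 = 0.116736 + 0.119547 = 0.236283.
P(G | S) = 0.236283 / 0.485 = 0.487181…

P(G|S) ≈ 0.4872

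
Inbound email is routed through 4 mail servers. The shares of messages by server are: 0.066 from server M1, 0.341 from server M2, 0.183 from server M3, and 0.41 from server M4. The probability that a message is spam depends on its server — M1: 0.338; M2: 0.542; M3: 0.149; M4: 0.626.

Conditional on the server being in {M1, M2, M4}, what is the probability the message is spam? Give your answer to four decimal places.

Let J = {M1, M2, M4}.
P(J) = 0.066 + 0.341 + 0.41 = 0.817.
P(S ∩ J) = 0.338·0.066 + 0.542·0.341 + 0.626·0.41 = 0.022308 + 0.184822 + 0.25666 = 0.46379.
P(S | J) = 0.46379 / 0.817 = 0.567674…

0.5677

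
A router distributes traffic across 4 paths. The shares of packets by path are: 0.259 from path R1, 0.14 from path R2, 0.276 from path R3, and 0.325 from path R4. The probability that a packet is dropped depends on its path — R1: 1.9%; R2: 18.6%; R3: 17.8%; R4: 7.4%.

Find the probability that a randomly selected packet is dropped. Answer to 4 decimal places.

P(L) ≈ 0.1041

P(L) = P(L|R1)·P(R1) + P(L|R2)·P(R2) + P(L|R3)·P(R3) + P(L|R4)·P(R4)
      = 0.019·0.259 + 0.186·0.14 + 0.178·0.276 + 0.074·0.325
      = 0.004921 + 0.02604 + 0.049128 + 0.02405 = 0.104139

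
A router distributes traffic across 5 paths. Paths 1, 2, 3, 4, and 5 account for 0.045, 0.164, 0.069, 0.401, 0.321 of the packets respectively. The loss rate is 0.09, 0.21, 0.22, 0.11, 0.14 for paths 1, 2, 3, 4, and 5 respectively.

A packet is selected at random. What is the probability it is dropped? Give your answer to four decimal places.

0.1427

P(L) = P(L|1)·P(1) + P(L|2)·P(2) + P(L|3)·P(3) + P(L|4)·P(4) + P(L|5)·P(5)
      = 0.09·0.045 + 0.21·0.164 + 0.22·0.069 + 0.11·0.401 + 0.14·0.321
      = 0.00405 + 0.03444 + 0.01518 + 0.04411 + 0.04494 = 0.14272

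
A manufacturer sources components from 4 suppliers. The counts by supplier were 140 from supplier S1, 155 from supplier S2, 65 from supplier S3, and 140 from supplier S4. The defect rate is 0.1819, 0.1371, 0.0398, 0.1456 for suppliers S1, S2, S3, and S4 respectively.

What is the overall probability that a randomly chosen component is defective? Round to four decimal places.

Total: 140 + 155 + 65 + 140 = 500.
P(S1) = 140/500 = 0.28. P(S2) = 155/500 = 0.31. P(S3) = 65/500 = 0.13. P(S4) = 140/500 = 0.28.
Using total probability over the partition,
P(D) = P(D|S1)·P(S1) + P(D|S2)·P(S2) + P(D|S3)·P(S3) + P(D|S4)·P(S4)
      = 0.1819·0.28 + 0.1371·0.31 + 0.0398·0.13 + 0.1456·0.28
      = 0.050932 + 0.042501 + 0.005174 + 0.040768 = 0.139375

0.1394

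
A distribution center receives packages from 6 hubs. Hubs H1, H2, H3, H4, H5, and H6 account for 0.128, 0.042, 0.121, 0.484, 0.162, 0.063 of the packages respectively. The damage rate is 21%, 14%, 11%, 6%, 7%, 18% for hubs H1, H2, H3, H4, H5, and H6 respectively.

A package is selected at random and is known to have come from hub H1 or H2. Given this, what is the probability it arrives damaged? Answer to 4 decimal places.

P(D|S) ≈ 0.1927

Let S = {H1, H2}.
P(S) = 0.128 + 0.042 = 0.17.
P(D ∩ S) = 0.21·0.128 + 0.14·0.042 = 0.02688 + 0.00588 = 0.03276.
P(D | S) = 0.03276 / 0.17 = 0.192706…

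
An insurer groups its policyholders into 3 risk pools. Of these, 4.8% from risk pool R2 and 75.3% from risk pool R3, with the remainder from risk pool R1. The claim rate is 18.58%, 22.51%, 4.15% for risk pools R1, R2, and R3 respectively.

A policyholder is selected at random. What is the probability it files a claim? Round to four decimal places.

P(R1) = 1 − (0.048 + 0.753) = 0.199.
Using total probability over the partition,
P(C) = P(C|R1)·P(R1) + P(C|R2)·P(R2) + P(C|R3)·P(R3)
      = 0.1858·0.199 + 0.2251·0.048 + 0.0415·0.753
      = 0.0369742 + 0.0108048 + 0.0312495 = 0.0790285

P(C) ≈ 0.0790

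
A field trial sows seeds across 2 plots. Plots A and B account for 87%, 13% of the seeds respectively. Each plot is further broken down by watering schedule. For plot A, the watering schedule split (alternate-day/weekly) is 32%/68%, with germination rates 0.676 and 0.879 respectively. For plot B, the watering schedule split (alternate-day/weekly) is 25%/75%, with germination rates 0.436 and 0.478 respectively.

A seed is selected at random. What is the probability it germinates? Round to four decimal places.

P(G) ≈ 0.7690

P(G|A) = 0.32·0.676 + 0.68·0.879 = 0.21632 + 0.59772 = 0.81404
P(G|B) = 0.25·0.436 + 0.75·0.478 = 0.109 + 0.3585 = 0.4675
By total probability over the outer partition,
P(G) = 0.87·0.81404 + 0.13·0.4675
      = 0.7082148 + 0.060775 = 0.7689898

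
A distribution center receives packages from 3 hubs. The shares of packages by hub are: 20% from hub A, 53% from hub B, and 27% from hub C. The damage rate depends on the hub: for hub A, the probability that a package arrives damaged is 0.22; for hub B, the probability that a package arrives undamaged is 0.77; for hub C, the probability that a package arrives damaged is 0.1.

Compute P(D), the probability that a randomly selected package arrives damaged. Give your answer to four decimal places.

P(D|B) = 1 − 0.77 = 0.23.
P(D) = P(D|A)·P(A) + P(D|B)·P(B) + P(D|C)·P(C)
      = 0.22·0.2 + 0.23·0.53 + 0.1·0.27
      = 0.044 + 0.1219 + 0.027 = 0.1929

0.1929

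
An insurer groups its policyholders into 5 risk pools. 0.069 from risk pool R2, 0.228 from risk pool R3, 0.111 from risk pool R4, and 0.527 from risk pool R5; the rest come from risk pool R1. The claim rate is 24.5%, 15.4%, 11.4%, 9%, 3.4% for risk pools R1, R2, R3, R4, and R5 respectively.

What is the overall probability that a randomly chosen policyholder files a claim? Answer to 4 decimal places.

P(R1) = 1 − (0.069 + 0.228 + 0.111 + 0.527) = 0.065.
P(C) = P(C|R1)·P(R1) + P(C|R2)·P(R2) + P(C|R3)·P(R3) + P(C|R4)·P(R4) + P(C|R5)·P(R5)
      = 0.245·0.065 + 0.154·0.069 + 0.114·0.228 + 0.09·0.111 + 0.034·0.527
      = 0.015925 + 0.010626 + 0.025992 + 0.00999 + 0.017918 = 0.080451

0.0805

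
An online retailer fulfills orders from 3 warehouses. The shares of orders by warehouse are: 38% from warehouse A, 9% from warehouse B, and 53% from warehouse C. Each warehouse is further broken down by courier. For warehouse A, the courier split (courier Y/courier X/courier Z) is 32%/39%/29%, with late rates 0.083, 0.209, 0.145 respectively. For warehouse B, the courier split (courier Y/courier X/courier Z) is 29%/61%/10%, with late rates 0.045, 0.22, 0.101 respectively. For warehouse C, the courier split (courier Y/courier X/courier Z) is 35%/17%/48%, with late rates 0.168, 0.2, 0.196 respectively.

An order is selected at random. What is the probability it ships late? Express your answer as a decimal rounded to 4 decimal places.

P(L|A) = 0.32·0.083 + 0.39·0.209 + 0.29·0.145 = 0.02656 + 0.08151 + 0.04205 = 0.15012
P(L|B) = 0.29·0.045 + 0.61·0.22 + 0.1·0.101 = 0.01305 + 0.1342 + 0.0101 = 0.15735
P(L|C) = 0.35·0.168 + 0.17·0.2 + 0.48·0.196 = 0.0588 + 0.034 + 0.09408 = 0.18688
By total probability over the outer partition,
P(L) = 0.38·0.15012 + 0.09·0.15735 + 0.53·0.18688
      = 0.0570456 + 0.0141615 + 0.0990464 = 0.1702535

0.1703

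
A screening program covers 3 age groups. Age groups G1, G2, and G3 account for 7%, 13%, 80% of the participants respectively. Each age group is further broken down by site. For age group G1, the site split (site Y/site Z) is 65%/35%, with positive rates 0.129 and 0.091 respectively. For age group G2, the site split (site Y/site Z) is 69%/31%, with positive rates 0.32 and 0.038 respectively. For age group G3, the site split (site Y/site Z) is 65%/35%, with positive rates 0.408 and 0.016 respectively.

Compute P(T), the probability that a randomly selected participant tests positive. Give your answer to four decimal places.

P(T|G1) = 0.65·0.129 + 0.35·0.091 = 0.08385 + 0.03185 = 0.1157
P(T|G2) = 0.69·0.32 + 0.31·0.038 = 0.2208 + 0.01178 = 0.23258
P(T|G3) = 0.65·0.408 + 0.35·0.016 = 0.2652 + 0.0056 = 0.2708
Then overall,
P(T) = 0.07·0.1157 + 0.13·0.23258 + 0.8·0.2708
      = 0.008099 + 0.0302354 + 0.21664 = 0.2549744

0.2550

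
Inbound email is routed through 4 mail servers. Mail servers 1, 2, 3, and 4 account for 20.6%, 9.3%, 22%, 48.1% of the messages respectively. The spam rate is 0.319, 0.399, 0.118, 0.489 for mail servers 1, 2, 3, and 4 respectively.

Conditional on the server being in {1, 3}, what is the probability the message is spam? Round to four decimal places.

P(S|J) ≈ 0.2152

Let J = {1, 3}.
P(J) = 0.206 + 0.22 = 0.426.
P(S ∩ J) = 0.319·0.206 + 0.118·0.22 = 0.065714 + 0.02596 = 0.091674.
P(S | J) = 0.091674 / 0.426 = 0.215197…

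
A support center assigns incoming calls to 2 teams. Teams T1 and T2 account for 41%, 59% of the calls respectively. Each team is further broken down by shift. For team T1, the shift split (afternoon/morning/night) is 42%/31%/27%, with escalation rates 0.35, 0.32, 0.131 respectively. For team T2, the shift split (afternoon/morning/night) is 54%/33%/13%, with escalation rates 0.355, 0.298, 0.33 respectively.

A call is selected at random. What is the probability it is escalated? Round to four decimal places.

0.3119

P(E|T1) = 0.42·0.35 + 0.31·0.32 + 0.27·0.131 = 0.147 + 0.0992 + 0.03537 = 0.28157
P(E|T2) = 0.54·0.355 + 0.33·0.298 + 0.13·0.33 = 0.1917 + 0.09834 + 0.0429 = 0.33294
By total probability over the outer partition,
P(E) = 0.41·0.28157 + 0.59·0.33294
      = 0.1154437 + 0.1964346 = 0.3118783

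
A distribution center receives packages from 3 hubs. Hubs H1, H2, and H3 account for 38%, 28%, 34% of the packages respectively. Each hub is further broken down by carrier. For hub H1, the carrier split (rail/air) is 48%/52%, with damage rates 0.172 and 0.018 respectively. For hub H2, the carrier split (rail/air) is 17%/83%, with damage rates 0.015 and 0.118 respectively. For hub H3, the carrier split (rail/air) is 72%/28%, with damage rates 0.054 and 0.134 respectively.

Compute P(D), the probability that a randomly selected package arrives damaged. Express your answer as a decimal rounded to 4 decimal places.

0.0890

P(D|H1) = 0.48·0.172 + 0.52·0.018 = 0.08256 + 0.00936 = 0.09192
P(D|H2) = 0.17·0.015 + 0.83·0.118 = 0.00255 + 0.09794 = 0.10049
P(D|H3) = 0.72·0.054 + 0.28·0.134 = 0.03888 + 0.03752 = 0.0764
By total probability over the outer partition,
P(D) = 0.38·0.09192 + 0.28·0.10049 + 0.34·0.0764
      = 0.0349296 + 0.0281372 + 0.025976 = 0.0890428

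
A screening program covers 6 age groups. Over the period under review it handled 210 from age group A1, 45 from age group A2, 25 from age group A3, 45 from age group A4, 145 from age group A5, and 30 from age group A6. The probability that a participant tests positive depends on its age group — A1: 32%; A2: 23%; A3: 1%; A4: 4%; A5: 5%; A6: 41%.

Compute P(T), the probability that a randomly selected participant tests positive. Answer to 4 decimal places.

Total: 210 + 45 + 25 + 45 + 145 + 30 = 500.
P(A1) = 210/500 = 0.42. P(A2) = 45/500 = 0.09. P(A3) = 25/500 = 0.05. P(A4) = 45/500 = 0.09. P(A5) = 145/500 = 0.29. P(A6) = 30/500 = 0.06.
P(T) = P(T|A1)·P(A1) + P(T|A2)·P(A2) + P(T|A3)·P(A3) + P(T|A4)·P(A4) + P(T|A5)·P(A5) + P(T|A6)·P(A6)
      = 0.32·0.42 + 0.23·0.09 + 0.01·0.05 + 0.04·0.09 + 0.05·0.29 + 0.41·0.06
      = 0.1344 + 0.0207 + 0.0005 + 0.0036 + 0.0145 + 0.0246 = 0.1983

0.1983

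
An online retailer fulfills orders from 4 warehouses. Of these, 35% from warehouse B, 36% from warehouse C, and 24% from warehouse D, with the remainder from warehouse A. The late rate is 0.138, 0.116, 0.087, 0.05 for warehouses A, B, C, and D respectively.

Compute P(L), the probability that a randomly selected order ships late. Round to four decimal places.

P(A) = 1 − (0.35 + 0.36 + 0.24) = 0.05.
Summing over the partition,
P(L) = P(L|A)·P(A) + P(L|B)·P(B) + P(L|C)·P(C) + P(L|D)·P(D)
      = 0.138·0.05 + 0.116·0.35 + 0.087·0.36 + 0.05·0.24
      = 0.0069 + 0.0406 + 0.03132 + 0.012 = 0.09082

P(L) ≈ 0.0908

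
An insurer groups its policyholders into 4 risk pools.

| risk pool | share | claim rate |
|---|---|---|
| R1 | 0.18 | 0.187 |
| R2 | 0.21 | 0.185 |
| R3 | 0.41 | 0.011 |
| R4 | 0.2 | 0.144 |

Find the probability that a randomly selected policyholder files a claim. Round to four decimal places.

0.1058

P(C) = P(C|R1)·P(R1) + P(C|R2)·P(R2) + P(C|R3)·P(R3) + P(C|R4)·P(R4)
      = 0.187·0.18 + 0.185·0.21 + 0.011·0.41 + 0.144·0.2
      = 0.03366 + 0.03885 + 0.00451 + 0.0288 = 0.10582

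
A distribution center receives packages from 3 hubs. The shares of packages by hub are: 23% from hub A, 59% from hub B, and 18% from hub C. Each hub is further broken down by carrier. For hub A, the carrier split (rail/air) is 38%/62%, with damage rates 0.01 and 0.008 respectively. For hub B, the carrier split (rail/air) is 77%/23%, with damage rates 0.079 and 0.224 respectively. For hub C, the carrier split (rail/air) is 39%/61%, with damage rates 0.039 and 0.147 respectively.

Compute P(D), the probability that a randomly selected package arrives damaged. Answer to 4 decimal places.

P(D|A) = 0.38·0.01 + 0.62·0.008 = 0.0038 + 0.00496 = 0.00876
P(D|B) = 0.77·0.079 + 0.23·0.224 = 0.06083 + 0.05152 = 0.11235
P(D|C) = 0.39·0.039 + 0.61·0.147 = 0.01521 + 0.08967 = 0.10488
Then overall,
P(D) = 0.23·0.00876 + 0.59·0.11235 + 0.18·0.10488
      = 0.0020148 + 0.0662865 + 0.0188784 = 0.0871797

0.0872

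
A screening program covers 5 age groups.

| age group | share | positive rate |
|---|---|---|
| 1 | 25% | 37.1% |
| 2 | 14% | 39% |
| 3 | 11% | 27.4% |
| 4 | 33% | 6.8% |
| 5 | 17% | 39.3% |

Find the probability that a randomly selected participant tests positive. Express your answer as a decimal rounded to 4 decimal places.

P(T) ≈ 0.2667

Using total probability over the partition,
P(T) = P(T|1)·P(1) + P(T|2)·P(2) + P(T|3)·P(3) + P(T|4)·P(4) + P(T|5)·P(5)
      = 0.371·0.25 + 0.39·0.14 + 0.274·0.11 + 0.068·0.33 + 0.393·0.17
      = 0.09275 + 0.0546 + 0.03014 + 0.02244 + 0.06681 = 0.26674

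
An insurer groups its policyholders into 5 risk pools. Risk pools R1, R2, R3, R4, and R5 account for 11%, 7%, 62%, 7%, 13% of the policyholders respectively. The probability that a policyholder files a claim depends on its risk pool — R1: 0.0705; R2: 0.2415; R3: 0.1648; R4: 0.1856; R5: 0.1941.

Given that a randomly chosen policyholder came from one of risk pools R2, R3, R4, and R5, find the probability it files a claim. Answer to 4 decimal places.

Let S = {R2, R3, R4, R5}.
P(S) = 0.07 + 0.62 + 0.07 + 0.13 = 0.89.
P(C ∩ S) = 0.2415·0.07 + 0.1648·0.62 + 0.1856·0.07 + 0.1941·0.13 = 0.016905 + 0.102176 + 0.012992 + 0.025233 = 0.157306.
P(C | S) = 0.157306 / 0.89 = 0.176748…

0.1767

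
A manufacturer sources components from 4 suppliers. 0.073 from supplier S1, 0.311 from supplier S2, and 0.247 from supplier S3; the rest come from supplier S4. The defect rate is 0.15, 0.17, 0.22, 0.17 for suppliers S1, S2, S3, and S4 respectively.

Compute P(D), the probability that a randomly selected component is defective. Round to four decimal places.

P(S4) = 1 − (0.073 + 0.311 + 0.247) = 0.369.
Summing over the partition,
P(D) = P(D|S1)·P(S1) + P(D|S2)·P(S2) + P(D|S3)·P(S3) + P(D|S4)·P(S4)
      = 0.15·0.073 + 0.17·0.311 + 0.22·0.247 + 0.17·0.369
      = 0.01095 + 0.05287 + 0.05434 + 0.06273 = 0.18089

P(D) ≈ 0.1809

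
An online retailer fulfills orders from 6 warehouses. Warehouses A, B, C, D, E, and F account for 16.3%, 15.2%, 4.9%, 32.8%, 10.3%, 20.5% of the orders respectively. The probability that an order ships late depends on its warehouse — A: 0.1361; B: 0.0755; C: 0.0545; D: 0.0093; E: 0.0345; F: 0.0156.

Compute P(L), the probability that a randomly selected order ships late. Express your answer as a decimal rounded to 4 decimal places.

0.0461

P(L) = P(L|A)·P(A) + P(L|B)·P(B) + P(L|C)·P(C) + P(L|D)·P(D) + P(L|E)·P(E) + P(L|F)·P(F)
      = 0.1361·0.163 + 0.0755·0.152 + 0.0545·0.049 + 0.0093·0.328 + 0.0345·0.103 + 0.0156·0.205
      = 0.0221843 + 0.011476 + 0.0026705 + 0.0030504 + 0.0035535 + 0.003198 = 0.0461327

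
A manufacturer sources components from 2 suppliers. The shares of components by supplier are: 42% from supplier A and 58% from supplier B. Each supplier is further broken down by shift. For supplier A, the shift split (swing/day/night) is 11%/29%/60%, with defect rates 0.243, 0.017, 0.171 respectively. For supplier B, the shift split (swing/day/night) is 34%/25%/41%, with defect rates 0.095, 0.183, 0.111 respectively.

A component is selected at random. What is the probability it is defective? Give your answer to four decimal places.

P(D|A) = 0.11·0.243 + 0.29·0.017 + 0.6·0.171 = 0.02673 + 0.00493 + 0.1026 = 0.13426
P(D|B) = 0.34·0.095 + 0.25·0.183 + 0.41·0.111 = 0.0323 + 0.04575 + 0.04551 = 0.12356
Then overall,
P(D) = 0.42·0.13426 + 0.58·0.12356
      = 0.0563892 + 0.0716648 = 0.128054

P(D) ≈ 0.1281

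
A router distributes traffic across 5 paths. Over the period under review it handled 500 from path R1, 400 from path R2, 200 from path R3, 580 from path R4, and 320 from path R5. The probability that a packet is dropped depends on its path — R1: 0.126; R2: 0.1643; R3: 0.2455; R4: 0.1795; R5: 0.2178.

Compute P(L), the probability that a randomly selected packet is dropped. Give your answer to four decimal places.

Total: 500 + 400 + 200 + 580 + 320 = 2000.
P(R1) = 500/2000 = 0.25. P(R2) = 400/2000 = 0.2. P(R3) = 200/2000 = 0.1. P(R4) = 580/2000 = 0.29. P(R5) = 320/2000 = 0.16.
Using total probability over the partition,
P(L) = P(L|R1)·P(R1) + P(L|R2)·P(R2) + P(L|R3)·P(R3) + P(L|R4)·P(R4) + P(L|R5)·P(R5)
      = 0.126·0.25 + 0.1643·0.2 + 0.2455·0.1 + 0.1795·0.29 + 0.2178·0.16
      = 0.0315 + 0.03286 + 0.02455 + 0.052055 + 0.034848 = 0.175813

0.1758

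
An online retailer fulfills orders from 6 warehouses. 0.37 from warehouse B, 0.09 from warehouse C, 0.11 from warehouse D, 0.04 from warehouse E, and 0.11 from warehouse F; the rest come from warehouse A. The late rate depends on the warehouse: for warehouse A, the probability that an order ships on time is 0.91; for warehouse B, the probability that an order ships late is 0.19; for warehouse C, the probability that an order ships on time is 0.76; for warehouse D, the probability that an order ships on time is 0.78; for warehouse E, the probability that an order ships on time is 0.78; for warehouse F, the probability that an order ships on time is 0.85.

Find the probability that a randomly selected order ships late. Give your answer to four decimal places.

0.1666

P(A) = 1 − (0.37 + 0.09 + 0.11 + 0.04 + 0.11) = 0.28.
P(L|A) = 1 − 0.91 = 0.09.
P(L|C) = 1 − 0.76 = 0.24.
P(L|D) = 1 − 0.78 = 0.22.
P(L|E) = 1 − 0.78 = 0.22.
P(L|F) = 1 − 0.85 = 0.15.
Summing over the partition,
P(L) = P(L|A)·P(A) + P(L|B)·P(B) + P(L|C)·P(C) + P(L|D)·P(D) + P(L|E)·P(E) + P(L|F)·P(F)
      = 0.09·0.28 + 0.19·0.37 + 0.24·0.09 + 0.22·0.11 + 0.22·0.04 + 0.15·0.11
      = 0.0252 + 0.0703 + 0.0216 + 0.0242 + 0.0088 + 0.0165 = 0.1666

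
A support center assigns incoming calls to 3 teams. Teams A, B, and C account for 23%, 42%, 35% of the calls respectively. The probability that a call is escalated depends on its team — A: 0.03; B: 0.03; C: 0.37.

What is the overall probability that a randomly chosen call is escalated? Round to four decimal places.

0.1490

By the law of total probability,
P(E) = P(E|A)·P(A) + P(E|B)·P(B) + P(E|C)·P(C)
      = 0.03·0.23 + 0.03·0.42 + 0.37·0.35
      = 0.0069 + 0.0126 + 0.1295 = 0.149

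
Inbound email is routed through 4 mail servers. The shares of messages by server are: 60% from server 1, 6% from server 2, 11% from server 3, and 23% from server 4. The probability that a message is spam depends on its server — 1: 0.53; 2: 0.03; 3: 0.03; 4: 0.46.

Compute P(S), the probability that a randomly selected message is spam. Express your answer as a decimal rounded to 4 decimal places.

P(S) = P(S|1)·P(1) + P(S|2)·P(2) + P(S|3)·P(3) + P(S|4)·P(4)
      = 0.53·0.6 + 0.03·0.06 + 0.03·0.11 + 0.46·0.23
      = 0.318 + 0.0018 + 0.0033 + 0.1058 = 0.4289

0.4289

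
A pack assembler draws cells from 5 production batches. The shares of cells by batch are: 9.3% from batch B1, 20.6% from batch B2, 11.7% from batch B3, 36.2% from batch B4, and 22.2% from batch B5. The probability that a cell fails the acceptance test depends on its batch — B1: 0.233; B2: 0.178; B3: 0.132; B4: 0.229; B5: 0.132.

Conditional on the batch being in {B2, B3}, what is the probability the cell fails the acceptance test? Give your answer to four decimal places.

Let S = {B2, B3}.
P(S) = 0.206 + 0.117 = 0.323.
P(F ∩ S) = 0.178·0.206 + 0.132·0.117 = 0.036668 + 0.015444 = 0.052112.
P(F | S) = 0.052112 / 0.323 = 0.161337…

P(F|S) ≈ 0.1613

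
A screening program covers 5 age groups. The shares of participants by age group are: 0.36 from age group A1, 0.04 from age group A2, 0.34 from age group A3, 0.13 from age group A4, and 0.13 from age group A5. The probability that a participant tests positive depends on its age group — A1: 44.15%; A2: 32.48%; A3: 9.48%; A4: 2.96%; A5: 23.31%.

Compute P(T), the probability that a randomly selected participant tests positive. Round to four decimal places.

Using total probability over the partition,
P(T) = P(T|A1)·P(A1) + P(T|A2)·P(A2) + P(T|A3)·P(A3) + P(T|A4)·P(A4) + P(T|A5)·P(A5)
      = 0.4415·0.36 + 0.3248·0.04 + 0.0948·0.34 + 0.0296·0.13 + 0.2331·0.13
      = 0.15894 + 0.012992 + 0.032232 + 0.003848 + 0.030303 = 0.238315

P(T) ≈ 0.2383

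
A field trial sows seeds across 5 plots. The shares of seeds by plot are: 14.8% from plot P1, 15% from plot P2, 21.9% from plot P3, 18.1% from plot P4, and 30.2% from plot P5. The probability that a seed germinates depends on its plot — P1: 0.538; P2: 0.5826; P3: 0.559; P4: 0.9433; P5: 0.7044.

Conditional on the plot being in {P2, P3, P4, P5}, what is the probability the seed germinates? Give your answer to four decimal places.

P(G|S) ≈ 0.6963

Let S = {P2, P3, P4, P5}.
P(S) = 0.15 + 0.219 + 0.181 + 0.302 = 0.852.
P(G ∩ S) = 0.5826·0.15 + 0.559·0.219 + 0.9433·0.181 + 0.7044·0.302 = 0.08739 + 0.122421 + 0.1707373 + 0.2127288 = 0.5932771.
P(G | S) = 0.5932771 / 0.852 = 0.696335…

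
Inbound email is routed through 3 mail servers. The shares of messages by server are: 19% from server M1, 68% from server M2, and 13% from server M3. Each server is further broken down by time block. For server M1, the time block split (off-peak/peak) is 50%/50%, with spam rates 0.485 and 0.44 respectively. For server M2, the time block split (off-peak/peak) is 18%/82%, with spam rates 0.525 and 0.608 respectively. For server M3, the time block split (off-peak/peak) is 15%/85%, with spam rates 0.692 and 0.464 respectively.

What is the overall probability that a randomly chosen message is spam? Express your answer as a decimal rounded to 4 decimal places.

P(S|M1) = 0.5·0.485 + 0.5·0.44 = 0.2425 + 0.22 = 0.4625
P(S|M2) = 0.18·0.525 + 0.82·0.608 = 0.0945 + 0.49856 = 0.59306
P(S|M3) = 0.15·0.692 + 0.85·0.464 = 0.1038 + 0.3944 = 0.4982
By total probability over the outer partition,
P(S) = 0.19·0.4625 + 0.68·0.59306 + 0.13·0.4982
      = 0.087875 + 0.4032808 + 0.064766 = 0.5559218

0.5559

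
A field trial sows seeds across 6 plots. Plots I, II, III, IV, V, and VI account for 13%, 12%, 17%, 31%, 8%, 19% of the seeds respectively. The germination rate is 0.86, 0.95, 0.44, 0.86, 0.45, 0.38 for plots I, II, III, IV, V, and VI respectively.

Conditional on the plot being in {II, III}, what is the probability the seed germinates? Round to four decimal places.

0.6510

Let S = {II, III}.
P(S) = 0.12 + 0.17 = 0.29.
P(G ∩ S) = 0.95·0.12 + 0.44·0.17 = 0.114 + 0.0748 = 0.1888.
P(G | S) = 0.1888 / 0.29 = 0.651034…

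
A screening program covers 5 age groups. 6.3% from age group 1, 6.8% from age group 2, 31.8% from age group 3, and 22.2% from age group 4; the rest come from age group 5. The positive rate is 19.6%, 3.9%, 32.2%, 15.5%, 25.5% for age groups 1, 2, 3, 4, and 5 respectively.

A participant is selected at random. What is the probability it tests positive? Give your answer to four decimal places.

P(T) ≈ 0.2357

P(5) = 1 − (0.063 + 0.068 + 0.318 + 0.222) = 0.329.
By the law of total probability,
P(T) = P(T|1)·P(1) + P(T|2)·P(2) + P(T|3)·P(3) + P(T|4)·P(4) + P(T|5)·P(5)
      = 0.196·0.063 + 0.039·0.068 + 0.322·0.318 + 0.155·0.222 + 0.255·0.329
      = 0.012348 + 0.002652 + 0.102396 + 0.03441 + 0.083895 = 0.235701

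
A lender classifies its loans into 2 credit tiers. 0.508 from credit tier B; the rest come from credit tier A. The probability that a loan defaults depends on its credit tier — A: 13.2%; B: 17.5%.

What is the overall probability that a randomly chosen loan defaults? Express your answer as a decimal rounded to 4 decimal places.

P(D) ≈ 0.1538

P(A) = 1 − (0.508) = 0.492.
P(D) = P(D|A)·P(A) + P(D|B)·P(B)
      = 0.132·0.492 + 0.175·0.508
      = 0.064944 + 0.0889 = 0.153844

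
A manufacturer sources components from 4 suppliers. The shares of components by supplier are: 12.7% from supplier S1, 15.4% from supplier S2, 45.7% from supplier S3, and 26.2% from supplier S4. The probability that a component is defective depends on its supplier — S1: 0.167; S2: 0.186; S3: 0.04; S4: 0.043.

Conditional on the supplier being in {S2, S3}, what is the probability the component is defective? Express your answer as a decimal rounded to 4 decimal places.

Let S = {S2, S3}.
P(S) = 0.154 + 0.457 = 0.611.
P(D ∩ S) = 0.186·0.154 + 0.04·0.457 = 0.028644 + 0.01828 = 0.046924.
P(D | S) = 0.046924 / 0.611 = 0.076799…

0.0768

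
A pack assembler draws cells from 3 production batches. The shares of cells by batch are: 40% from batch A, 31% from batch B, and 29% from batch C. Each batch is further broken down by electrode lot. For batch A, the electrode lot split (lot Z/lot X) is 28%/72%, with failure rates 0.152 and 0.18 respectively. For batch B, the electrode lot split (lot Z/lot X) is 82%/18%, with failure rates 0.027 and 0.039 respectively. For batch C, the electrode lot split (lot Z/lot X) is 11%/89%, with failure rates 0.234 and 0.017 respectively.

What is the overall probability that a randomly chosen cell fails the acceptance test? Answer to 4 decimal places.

P(F|A) = 0.28·0.152 + 0.72·0.18 = 0.04256 + 0.1296 = 0.17216
P(F|B) = 0.82·0.027 + 0.18·0.039 = 0.02214 + 0.00702 = 0.02916
P(F|C) = 0.11·0.234 + 0.89·0.017 = 0.02574 + 0.01513 = 0.04087
By total probability over the outer partition,
P(F) = 0.4·0.17216 + 0.31·0.02916 + 0.29·0.04087
      = 0.068864 + 0.0090396 + 0.0118523 = 0.0897559

P(F) ≈ 0.0898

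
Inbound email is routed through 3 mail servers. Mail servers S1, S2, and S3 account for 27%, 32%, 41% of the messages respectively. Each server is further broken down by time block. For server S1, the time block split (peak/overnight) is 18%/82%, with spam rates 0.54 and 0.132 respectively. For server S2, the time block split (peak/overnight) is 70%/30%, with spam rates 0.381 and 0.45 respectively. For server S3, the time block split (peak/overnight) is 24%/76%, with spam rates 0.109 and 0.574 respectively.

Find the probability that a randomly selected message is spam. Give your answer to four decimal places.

0.3736

P(S|S1) = 0.18·0.54 + 0.82·0.132 = 0.0972 + 0.10824 = 0.20544
P(S|S2) = 0.7·0.381 + 0.3·0.45 = 0.2667 + 0.135 = 0.4017
P(S|S3) = 0.24·0.109 + 0.76·0.574 = 0.02616 + 0.43624 = 0.4624
By total probability over the outer partition,
P(S) = 0.27·0.20544 + 0.32·0.4017 + 0.41·0.4624
      = 0.0554688 + 0.128544 + 0.189584 = 0.3735968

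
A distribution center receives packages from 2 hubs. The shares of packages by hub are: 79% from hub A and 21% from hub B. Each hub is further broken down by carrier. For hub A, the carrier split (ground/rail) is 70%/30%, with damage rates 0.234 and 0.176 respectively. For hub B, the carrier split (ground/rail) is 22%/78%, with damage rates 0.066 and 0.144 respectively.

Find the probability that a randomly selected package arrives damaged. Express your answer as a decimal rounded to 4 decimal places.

P(D) ≈ 0.1978

P(D|A) = 0.7·0.234 + 0.3·0.176 = 0.1638 + 0.0528 = 0.2166
P(D|B) = 0.22·0.066 + 0.78·0.144 = 0.01452 + 0.11232 = 0.12684
By total probability over the outer partition,
P(D) = 0.79·0.2166 + 0.21·0.12684
      = 0.171114 + 0.0266364 = 0.1977504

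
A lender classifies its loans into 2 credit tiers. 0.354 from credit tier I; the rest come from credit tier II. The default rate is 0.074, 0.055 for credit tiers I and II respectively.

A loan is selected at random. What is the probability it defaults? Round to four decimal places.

0.0617

P(II) = 1 − (0.354) = 0.646.
P(D) = P(D|I)·P(I) + P(D|II)·P(II)
      = 0.074·0.354 + 0.055·0.646
      = 0.026196 + 0.03553 = 0.061726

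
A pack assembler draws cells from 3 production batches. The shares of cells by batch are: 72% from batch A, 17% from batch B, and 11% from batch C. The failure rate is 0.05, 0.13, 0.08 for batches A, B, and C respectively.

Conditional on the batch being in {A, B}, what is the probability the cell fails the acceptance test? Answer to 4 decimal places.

Let S = {A, B}.
P(S) = 0.72 + 0.17 = 0.89.
P(F ∩ S) = 0.05·0.72 + 0.13·0.17 = 0.036 + 0.0221 = 0.0581.
P(F | S) = 0.0581 / 0.89 = 0.065281…

0.0653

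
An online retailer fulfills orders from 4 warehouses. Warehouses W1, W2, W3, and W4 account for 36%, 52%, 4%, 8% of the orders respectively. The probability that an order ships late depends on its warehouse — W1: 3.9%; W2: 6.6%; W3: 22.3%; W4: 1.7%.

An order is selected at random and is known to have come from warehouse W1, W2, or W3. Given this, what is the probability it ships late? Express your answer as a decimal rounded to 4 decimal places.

Let S = {W1, W2, W3}.
P(S) = 0.36 + 0.52 + 0.04 = 0.92.
P(L ∩ S) = 0.039·0.36 + 0.066·0.52 + 0.223·0.04 = 0.01404 + 0.03432 + 0.00892 = 0.05728.
P(L | S) = 0.05728 / 0.92 = 0.062261…

0.0623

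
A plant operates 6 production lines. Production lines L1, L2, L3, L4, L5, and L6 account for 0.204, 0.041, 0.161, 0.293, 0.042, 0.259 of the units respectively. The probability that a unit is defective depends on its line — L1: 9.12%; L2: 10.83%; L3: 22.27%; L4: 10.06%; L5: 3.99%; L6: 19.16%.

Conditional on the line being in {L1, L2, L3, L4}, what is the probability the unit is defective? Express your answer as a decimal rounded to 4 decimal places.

Let S = {L1, L2, L3, L4}.
P(S) = 0.204 + 0.041 + 0.161 + 0.293 = 0.699.
P(D ∩ S) = 0.0912·0.204 + 0.1083·0.041 + 0.2227·0.161 + 0.1006·0.293 = 0.0186048 + 0.0044403 + 0.0358547 + 0.0294758 = 0.0883756.
P(D | S) = 0.0883756 / 0.699 = 0.126431…

0.1264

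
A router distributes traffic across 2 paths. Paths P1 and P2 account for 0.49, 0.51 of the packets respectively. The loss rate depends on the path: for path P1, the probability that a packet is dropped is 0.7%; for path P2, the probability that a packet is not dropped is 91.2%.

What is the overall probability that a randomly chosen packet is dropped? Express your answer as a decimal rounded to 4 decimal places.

P(L) ≈ 0.0483

P(L|P2) = 1 − 0.912 = 0.088.
Summing over the partition,
P(L) = P(L|P1)·P(P1) + P(L|P2)·P(P2)
      = 0.007·0.49 + 0.088·0.51
      = 0.00343 + 0.04488 = 0.04831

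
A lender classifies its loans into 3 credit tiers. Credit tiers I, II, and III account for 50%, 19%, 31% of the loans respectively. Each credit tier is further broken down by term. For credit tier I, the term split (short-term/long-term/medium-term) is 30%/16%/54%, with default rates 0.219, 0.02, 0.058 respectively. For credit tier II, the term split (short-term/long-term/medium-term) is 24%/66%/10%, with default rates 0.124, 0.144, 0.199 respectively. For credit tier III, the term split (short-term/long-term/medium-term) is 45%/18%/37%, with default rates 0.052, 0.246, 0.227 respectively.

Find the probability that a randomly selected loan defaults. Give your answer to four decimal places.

P(D|I) = 0.3·0.219 + 0.16·0.02 + 0.54·0.058 = 0.0657 + 0.0032 + 0.03132 = 0.10022
P(D|II) = 0.24·0.124 + 0.66·0.144 + 0.1·0.199 = 0.02976 + 0.09504 + 0.0199 = 0.1447
P(D|III) = 0.45·0.052 + 0.18·0.246 + 0.37·0.227 = 0.0234 + 0.04428 + 0.08399 = 0.15167
By total probability over the outer partition,
P(D) = 0.5·0.10022 + 0.19·0.1447 + 0.31·0.15167
      = 0.05011 + 0.027493 + 0.0470177 = 0.1246207

P(D) ≈ 0.1246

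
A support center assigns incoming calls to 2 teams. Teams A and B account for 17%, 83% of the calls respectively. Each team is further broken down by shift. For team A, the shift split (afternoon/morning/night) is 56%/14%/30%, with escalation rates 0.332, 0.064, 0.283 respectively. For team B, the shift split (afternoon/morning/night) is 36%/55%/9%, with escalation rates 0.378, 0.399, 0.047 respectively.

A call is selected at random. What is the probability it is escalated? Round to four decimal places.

0.3462

P(E|A) = 0.56·0.332 + 0.14·0.064 + 0.3·0.283 = 0.18592 + 0.00896 + 0.0849 = 0.27978
P(E|B) = 0.36·0.378 + 0.55·0.399 + 0.09·0.047 = 0.13608 + 0.21945 + 0.00423 = 0.35976
By total probability over the outer partition,
P(E) = 0.17·0.27978 + 0.83·0.35976
      = 0.0475626 + 0.2986008 = 0.3461634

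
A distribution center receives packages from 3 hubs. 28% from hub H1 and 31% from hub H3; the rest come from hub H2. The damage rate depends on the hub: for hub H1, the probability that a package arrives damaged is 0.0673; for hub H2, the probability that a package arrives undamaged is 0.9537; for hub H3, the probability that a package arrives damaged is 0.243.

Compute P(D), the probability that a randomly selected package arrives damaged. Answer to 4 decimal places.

P(H2) = 1 − (0.28 + 0.31) = 0.41.
P(D|H2) = 1 − 0.9537 = 0.0463.
Using total probability over the partition,
P(D) = P(D|H1)·P(H1) + P(D|H2)·P(H2) + P(D|H3)·P(H3)
      = 0.0673·0.28 + 0.0463·0.41 + 0.243·0.31
      = 0.018844 + 0.018983 + 0.07533 = 0.113157

0.1132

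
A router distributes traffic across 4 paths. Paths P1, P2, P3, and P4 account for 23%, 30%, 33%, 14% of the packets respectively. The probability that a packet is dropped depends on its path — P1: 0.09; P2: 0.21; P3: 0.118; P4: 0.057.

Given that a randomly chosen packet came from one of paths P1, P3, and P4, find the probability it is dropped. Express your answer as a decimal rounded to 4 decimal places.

0.0966

Let S = {P1, P3, P4}.
P(S) = 0.23 + 0.33 + 0.14 = 0.7.
P(L ∩ S) = 0.09·0.23 + 0.118·0.33 + 0.057·0.14 = 0.0207 + 0.03894 + 0.00798 = 0.06762.
P(L | S) = 0.06762 / 0.7 = 0.096600…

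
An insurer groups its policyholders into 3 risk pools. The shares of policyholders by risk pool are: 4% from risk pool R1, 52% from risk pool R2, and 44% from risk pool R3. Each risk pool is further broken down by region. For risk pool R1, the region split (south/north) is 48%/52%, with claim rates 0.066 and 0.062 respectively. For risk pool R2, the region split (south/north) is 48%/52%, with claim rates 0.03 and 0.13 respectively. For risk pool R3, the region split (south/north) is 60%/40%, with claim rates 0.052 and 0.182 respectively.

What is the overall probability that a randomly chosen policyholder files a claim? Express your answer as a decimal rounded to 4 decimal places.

P(C|R1) = 0.48·0.066 + 0.52·0.062 = 0.03168 + 0.03224 = 0.06392
P(C|R2) = 0.48·0.03 + 0.52·0.13 = 0.0144 + 0.0676 = 0.082
P(C|R3) = 0.6·0.052 + 0.4·0.182 = 0.0312 + 0.0728 = 0.104
Then overall,
P(C) = 0.04·0.06392 + 0.52·0.082 + 0.44·0.104
      = 0.0025568 + 0.04264 + 0.04576 = 0.0909568

P(C) ≈ 0.0910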